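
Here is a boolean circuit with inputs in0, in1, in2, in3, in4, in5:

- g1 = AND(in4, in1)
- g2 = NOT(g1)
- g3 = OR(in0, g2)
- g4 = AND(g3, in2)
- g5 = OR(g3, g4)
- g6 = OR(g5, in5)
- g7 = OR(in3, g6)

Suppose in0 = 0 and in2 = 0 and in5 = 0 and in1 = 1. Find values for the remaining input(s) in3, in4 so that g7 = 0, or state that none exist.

g7 = OR(in3, g6) must be 0, so both in3 = 0 and g6 = 0.
Check with in0 = 0 and in2 = 0 and in5 = 0 and in1 = 1 and in3=0, in4=1:
g1 = AND(in4, in1) = AND(1, 1) = 1
g2 = NOT(g1) = NOT 1 = 0
g3 = OR(in0, g2) = OR(0, 0) = 0
g4 = AND(g3, in2) = AND(0, 0) = 0
g5 = OR(g3, g4) = OR(0, 0) = 0
g6 = OR(g5, in5) = OR(0, 0) = 0
g7 = OR(in3, g6) = OR(0, 0) = 0
So g7 = 0.

in3=0, in4=1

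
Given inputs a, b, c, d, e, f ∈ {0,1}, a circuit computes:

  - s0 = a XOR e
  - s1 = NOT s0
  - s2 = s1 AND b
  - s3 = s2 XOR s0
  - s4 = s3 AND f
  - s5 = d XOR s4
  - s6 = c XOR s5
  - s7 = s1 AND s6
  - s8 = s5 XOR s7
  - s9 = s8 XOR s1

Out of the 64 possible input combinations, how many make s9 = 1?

32

s9 = s8 XOR s1 must be 1, so s8 and s1 differ.
Enumerating the 64 input combinations, 32 give s9 = 1 and 32 give s9 = 0.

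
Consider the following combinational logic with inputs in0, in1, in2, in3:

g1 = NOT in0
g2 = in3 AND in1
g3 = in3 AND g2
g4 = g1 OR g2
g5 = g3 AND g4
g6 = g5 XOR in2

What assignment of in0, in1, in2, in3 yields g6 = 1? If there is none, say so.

in0=1, in1=0, in2=1, in3=1

g6 = g5 XOR in2 must be 1, so g5 and in2 differ.
Check with in0=1, in1=0, in2=1, in3=1:
g1 = NOT in0 = NOT 1 = 0
g2 = in3 AND in1 = 1 AND 0 = 0
g3 = in3 AND g2 = 1 AND 0 = 0
g4 = g1 OR g2 = 0 OR 0 = 0
g5 = g3 AND g4 = 0 AND 0 = 0
g6 = g5 XOR in2 = 0 XOR 1 = 1
So g6 = 1 as required.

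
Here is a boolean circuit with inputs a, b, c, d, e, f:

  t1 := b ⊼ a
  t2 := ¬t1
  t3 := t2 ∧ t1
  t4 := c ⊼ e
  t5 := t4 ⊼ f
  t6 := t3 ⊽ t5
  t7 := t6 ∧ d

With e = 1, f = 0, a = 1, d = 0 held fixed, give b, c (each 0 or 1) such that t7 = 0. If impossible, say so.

Check with e = 1, f = 0, a = 1, d = 0 and b=0, c=0:
t1 = b ⊼ a = 0 ⊼ 1 = 1
t2 = ¬t1 = ¬1 = 0
t3 = t2 ∧ t1 = 0 ∧ 1 = 0
t4 = c ⊼ e = 0 ⊼ 1 = 1
t5 = t4 ⊼ f = 1 ⊼ 0 = 1
t6 = t3 ⊽ t5 = 0 ⊽ 1 = 0
t7 = t6 ∧ d = 0 ∧ 0 = 0
So t7 = 0.

b=0, c=0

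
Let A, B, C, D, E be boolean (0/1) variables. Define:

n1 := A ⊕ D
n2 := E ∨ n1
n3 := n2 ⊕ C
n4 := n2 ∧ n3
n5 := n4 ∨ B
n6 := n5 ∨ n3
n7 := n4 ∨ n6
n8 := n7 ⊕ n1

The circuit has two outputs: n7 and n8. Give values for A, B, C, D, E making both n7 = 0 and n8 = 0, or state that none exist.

A=1, B=0, C=0, D=1, E=0

Check with A=1, B=0, C=0, D=1, E=0:
n1 = A ⊕ D = 1 ⊕ 1 = 0
n2 = E ∨ n1 = 0 ∨ 0 = 0
n3 = n2 ⊕ C = 0 ⊕ 0 = 0
n4 = n2 ∧ n3 = 0 ∧ 0 = 0
n5 = n4 ∨ B = 0 ∨ 0 = 0
n6 = n5 ∨ n3 = 0 ∨ 0 = 0
n7 = n4 ∨ n6 = 0 ∨ 0 = 0
n8 = n7 ⊕ n1 = 0 ⊕ 0 = 0
So n7 = 0 and n8 = 0.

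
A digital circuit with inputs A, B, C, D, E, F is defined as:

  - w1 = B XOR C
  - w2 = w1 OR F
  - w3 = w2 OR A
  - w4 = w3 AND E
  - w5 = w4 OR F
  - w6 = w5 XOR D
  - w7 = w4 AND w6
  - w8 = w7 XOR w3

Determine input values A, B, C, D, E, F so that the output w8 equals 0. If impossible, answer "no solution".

A=0, B=0, C=0, D=1, E=1, F=0

Check with A=0, B=0, C=0, D=1, E=1, F=0:
w1 = B XOR C = 0 XOR 0 = 0
w2 = w1 OR F = 0 OR 0 = 0
w3 = w2 OR A = 0 OR 0 = 0
w4 = w3 AND E = 0 AND 1 = 0
w5 = w4 OR F = 0 OR 0 = 0
w6 = w5 XOR D = 0 XOR 1 = 1
w7 = w4 AND w6 = 0 AND 1 = 0
w8 = w7 XOR w3 = 0 XOR 0 = 0
So w8 = 0 as required.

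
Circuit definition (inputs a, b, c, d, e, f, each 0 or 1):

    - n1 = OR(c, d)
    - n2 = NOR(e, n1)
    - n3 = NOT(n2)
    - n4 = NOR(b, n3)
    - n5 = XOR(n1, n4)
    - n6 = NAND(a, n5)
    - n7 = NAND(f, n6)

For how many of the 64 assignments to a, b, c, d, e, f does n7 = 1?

n7 = NAND(f, n6) must be 1, so at least one of f, n6 is 0.
Enumerating the 64 input combinations, 45 give n7 = 1 and 19 give n7 = 0.

45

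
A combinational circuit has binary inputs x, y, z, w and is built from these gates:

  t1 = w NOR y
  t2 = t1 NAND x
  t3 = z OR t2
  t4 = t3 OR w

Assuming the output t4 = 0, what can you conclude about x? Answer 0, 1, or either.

t4 = t3 OR w must be 0, so both t3 = 0 and w = 0.
t3 = z OR t2 must be 0, so both z = 0 and t2 = 0.
Every assignment with t4 = 0 has x = 1; there are 1 such assignment(s).
  x=1, y=0, z=0, w=0

1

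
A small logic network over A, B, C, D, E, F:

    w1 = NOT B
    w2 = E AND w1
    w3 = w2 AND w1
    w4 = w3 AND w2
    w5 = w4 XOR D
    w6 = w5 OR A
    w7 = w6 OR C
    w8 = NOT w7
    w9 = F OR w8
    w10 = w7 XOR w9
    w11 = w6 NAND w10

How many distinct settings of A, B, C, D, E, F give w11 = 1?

40

w11 = w6 NAND w10 must be 1, so at least one of w6, w10 is 0.
Enumerating the 64 input combinations, 40 give w11 = 1 and 24 give w11 = 0.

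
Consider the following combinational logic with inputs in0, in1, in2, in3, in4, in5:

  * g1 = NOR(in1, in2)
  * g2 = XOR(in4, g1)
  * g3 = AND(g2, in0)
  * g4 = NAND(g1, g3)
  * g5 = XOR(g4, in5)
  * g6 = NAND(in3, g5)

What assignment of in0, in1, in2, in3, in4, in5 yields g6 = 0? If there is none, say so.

g6 = NAND(in3, g5) must be 0, so both in3 = 1 and g5 = 1.
Check with in0=1 in1=0 in2=1 in3=1 in4=1 in5=0:
g1 = NOR(in1, in2) = NOR(0, 1) = 0
g2 = XOR(in4, g1) = XOR(1, 0) = 1
g3 = AND(g2, in0) = AND(1, 1) = 1
g4 = NAND(g1, g3) = NAND(0, 1) = 1
g5 = XOR(g4, in5) = XOR(1, 0) = 1
g6 = NAND(in3, g5) = NAND(1, 1) = 0
So g6 = 0 as required.

in0=1 in1=0 in2=1 in3=1 in4=1 in5=0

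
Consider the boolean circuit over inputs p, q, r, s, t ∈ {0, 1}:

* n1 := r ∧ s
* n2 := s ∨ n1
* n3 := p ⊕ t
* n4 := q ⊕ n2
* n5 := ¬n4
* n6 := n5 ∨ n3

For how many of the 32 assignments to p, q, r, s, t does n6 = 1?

n6 = n5 ∨ n3 must be 1, so at least one of n5, n3 is 1.
Enumerating the 32 input combinations, 24 give n6 = 1 and 8 give n6 = 0.

24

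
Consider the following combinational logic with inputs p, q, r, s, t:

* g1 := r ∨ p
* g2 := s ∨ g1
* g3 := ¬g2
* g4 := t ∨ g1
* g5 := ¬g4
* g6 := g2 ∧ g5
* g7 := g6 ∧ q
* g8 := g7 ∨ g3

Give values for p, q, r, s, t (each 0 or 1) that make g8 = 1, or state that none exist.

g8 = g7 ∨ g3 must be 1, so at least one of g7, g3 is 1.
Check with p=0 q=1 r=0 s=0 t=0:
g1 = r ∨ p = 0 ∨ 0 = 0
g2 = s ∨ g1 = 0 ∨ 0 = 0
g3 = ¬g2 = ¬0 = 1
g4 = t ∨ g1 = 0 ∨ 0 = 0
g5 = ¬g4 = ¬0 = 1
g6 = g2 ∧ g5 = 0 ∧ 1 = 0
g7 = g6 ∧ q = 0 ∧ 1 = 0
g8 = g7 ∨ g3 = 0 ∨ 1 = 1
So g8 = 1 as required.

p=0 q=1 r=0 s=0 t=0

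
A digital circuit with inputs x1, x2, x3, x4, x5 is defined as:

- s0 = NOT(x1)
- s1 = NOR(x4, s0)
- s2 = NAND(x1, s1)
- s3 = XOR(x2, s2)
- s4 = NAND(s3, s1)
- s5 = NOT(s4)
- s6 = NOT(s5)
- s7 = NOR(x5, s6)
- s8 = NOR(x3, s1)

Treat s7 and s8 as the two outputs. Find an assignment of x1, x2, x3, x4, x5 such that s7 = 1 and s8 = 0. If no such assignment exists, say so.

Check with x1=1, x2=1, x3=1, x4=0, x5=0:
s0 = NOT(x1) = NOT 1 = 0
s1 = NOR(x4, s0) = NOR(0, 0) = 1
s2 = NAND(x1, s1) = NAND(1, 1) = 0
s3 = XOR(x2, s2) = XOR(1, 0) = 1
s4 = NAND(s3, s1) = NAND(1, 1) = 0
s5 = NOT(s4) = NOT 0 = 1
s6 = NOT(s5) = NOT 1 = 0
s7 = NOR(x5, s6) = NOR(0, 0) = 1
s8 = NOR(x3, s1) = NOR(1, 1) = 0
So s7 = 1 and s8 = 0.

x1=1, x2=1, x3=1, x4=0, x5=0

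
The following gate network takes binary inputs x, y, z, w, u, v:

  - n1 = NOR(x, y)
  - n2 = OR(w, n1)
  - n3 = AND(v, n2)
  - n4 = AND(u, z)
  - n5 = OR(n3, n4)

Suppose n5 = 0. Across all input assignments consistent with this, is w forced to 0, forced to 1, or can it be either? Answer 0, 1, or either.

Both values of w occur among assignments with n5 = 0:
  w=0: x=0, y=0, z=0, w=0, u=0, v=0
  w=1: x=0, y=0, z=0, w=1, u=0, v=0

either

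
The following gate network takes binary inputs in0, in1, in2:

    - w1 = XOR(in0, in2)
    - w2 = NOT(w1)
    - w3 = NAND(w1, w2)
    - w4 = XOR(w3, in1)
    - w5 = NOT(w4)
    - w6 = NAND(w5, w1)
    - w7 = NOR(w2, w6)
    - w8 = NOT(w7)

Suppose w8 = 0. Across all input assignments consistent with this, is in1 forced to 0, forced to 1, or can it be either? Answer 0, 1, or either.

w8 = NOT(w7) must be 0, so w7 = 1.
w7 = NOR(w2, w6) must be 1, so both w2 = 0 and w6 = 0.
Every assignment with w8 = 0 has in1 = 1; there are 2 such assignment(s).
  in0=0, in1=1, in2=1
  in0=1, in1=1, in2=0

1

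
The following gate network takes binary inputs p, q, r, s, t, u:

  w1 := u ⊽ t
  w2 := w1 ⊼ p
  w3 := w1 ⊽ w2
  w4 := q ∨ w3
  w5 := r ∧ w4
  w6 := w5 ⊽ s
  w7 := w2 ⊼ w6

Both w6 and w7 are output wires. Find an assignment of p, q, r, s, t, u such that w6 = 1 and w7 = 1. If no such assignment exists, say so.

Check with p=1 q=0 r=1 s=0 t=0 u=0:
w1 = u ⊽ t = 0 ⊽ 0 = 1
w2 = w1 ⊼ p = 1 ⊼ 1 = 0
w3 = w1 ⊽ w2 = 1 ⊽ 0 = 0
w4 = q ∨ w3 = 0 ∨ 0 = 0
w5 = r ∧ w4 = 1 ∧ 0 = 0
w6 = w5 ⊽ s = 0 ⊽ 0 = 1
w7 = w2 ⊼ w6 = 0 ⊼ 1 = 1
So w6 = 1 and w7 = 1.

p=1 q=0 r=1 s=0 t=0 u=0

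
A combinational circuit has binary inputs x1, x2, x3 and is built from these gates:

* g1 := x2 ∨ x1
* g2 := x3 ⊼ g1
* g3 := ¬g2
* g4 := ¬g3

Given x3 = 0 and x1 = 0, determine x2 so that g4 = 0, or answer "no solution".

no solution exists

With x3 = 0 and x1 = 0 fixed, none of the 2 settings of x2 give g4 = 0.
For example, with x2=0:
g1 = x2 ∨ x1 = 0 ∨ 0 = 0
g2 = x3 ⊼ g1 = 0 ⊼ 0 = 1
g3 = ¬g2 = ¬1 = 0
g4 = ¬g3 = ¬0 = 1
giving g4 = 1 ≠ 0.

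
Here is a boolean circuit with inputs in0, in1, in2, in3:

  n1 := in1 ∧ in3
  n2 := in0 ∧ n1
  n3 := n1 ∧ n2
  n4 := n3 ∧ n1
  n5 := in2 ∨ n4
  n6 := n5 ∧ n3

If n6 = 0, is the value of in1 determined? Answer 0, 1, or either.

either

Both values of in1 occur among assignments with n6 = 0:
  in1=0: in0=0, in1=0, in2=0, in3=0
  in1=1: in0=0, in1=1, in2=0, in3=0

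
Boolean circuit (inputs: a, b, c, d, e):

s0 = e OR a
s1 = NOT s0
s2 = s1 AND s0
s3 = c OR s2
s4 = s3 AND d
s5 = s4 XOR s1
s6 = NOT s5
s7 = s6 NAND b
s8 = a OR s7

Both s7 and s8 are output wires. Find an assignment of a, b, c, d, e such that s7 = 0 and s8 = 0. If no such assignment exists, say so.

Check with a=0 b=1 c=1 d=1 e=0:
s0 = e OR a = 0 OR 0 = 0
s1 = NOT s0 = NOT 0 = 1
s2 = s1 AND s0 = 1 AND 0 = 0
s3 = c OR s2 = 1 OR 0 = 1
s4 = s3 AND d = 1 AND 1 = 1
s5 = s4 XOR s1 = 1 XOR 1 = 0
s6 = NOT s5 = NOT 0 = 1
s7 = s6 NAND b = 1 NAND 1 = 0
s8 = a OR s7 = 0 OR 0 = 0
So s7 = 0 and s8 = 0.

a=0 b=1 c=1 d=1 e=0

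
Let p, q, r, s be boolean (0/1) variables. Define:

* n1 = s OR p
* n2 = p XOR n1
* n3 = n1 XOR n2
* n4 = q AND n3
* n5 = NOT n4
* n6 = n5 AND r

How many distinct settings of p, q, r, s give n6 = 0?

n6 = n5 AND r must be 0, so at least one of n5, r is 0.
Enumerating the 16 input combinations, 10 give n6 = 0 and 6 give n6 = 1.

10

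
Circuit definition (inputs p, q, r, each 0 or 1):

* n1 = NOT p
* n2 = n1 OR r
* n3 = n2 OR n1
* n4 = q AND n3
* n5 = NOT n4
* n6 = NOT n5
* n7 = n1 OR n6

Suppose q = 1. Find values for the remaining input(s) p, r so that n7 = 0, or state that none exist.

Check with q = 1 and p=1, r=0:
n1 = NOT p = NOT 1 = 0
n2 = n1 OR r = 0 OR 0 = 0
n3 = n2 OR n1 = 0 OR 0 = 0
n4 = q AND n3 = 1 AND 0 = 0
n5 = NOT n4 = NOT 0 = 1
n6 = NOT n5 = NOT 1 = 0
n7 = n1 OR n6 = 0 OR 0 = 0
So n7 = 0.

p=1, r=0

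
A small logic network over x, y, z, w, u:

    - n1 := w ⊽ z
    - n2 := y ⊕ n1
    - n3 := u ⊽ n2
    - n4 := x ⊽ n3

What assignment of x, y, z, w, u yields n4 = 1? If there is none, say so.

Check with x=0 y=0 z=1 w=0 u=1:
n1 = w ⊽ z = 0 ⊽ 1 = 0
n2 = y ⊕ n1 = 0 ⊕ 0 = 0
n3 = u ⊽ n2 = 1 ⊽ 0 = 0
n4 = x ⊽ n3 = 0 ⊽ 0 = 1
So n4 = 1 as required.

x=0 y=0 z=1 w=0 u=1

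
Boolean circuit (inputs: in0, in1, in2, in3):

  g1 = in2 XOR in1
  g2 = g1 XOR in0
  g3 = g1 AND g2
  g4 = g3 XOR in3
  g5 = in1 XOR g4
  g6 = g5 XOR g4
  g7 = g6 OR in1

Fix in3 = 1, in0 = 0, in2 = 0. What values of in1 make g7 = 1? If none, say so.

g7 = g6 OR in1 must be 1, so at least one of g6, in1 is 1.
Check with in3 = 1, in0 = 0, in2 = 0 and in1=1:
g1 = in2 XOR in1 = 0 XOR 1 = 1
g2 = g1 XOR in0 = 1 XOR 0 = 1
g3 = g1 AND g2 = 1 AND 1 = 1
g4 = g3 XOR in3 = 1 XOR 1 = 0
g5 = in1 XOR g4 = 1 XOR 0 = 1
g6 = g5 XOR g4 = 1 XOR 0 = 1
g7 = g6 OR in1 = 1 OR 1 = 1
So g7 = 1.

in1=1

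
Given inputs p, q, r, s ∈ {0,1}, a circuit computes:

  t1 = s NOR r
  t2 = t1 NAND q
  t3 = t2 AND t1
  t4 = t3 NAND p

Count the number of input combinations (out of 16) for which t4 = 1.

15

t4 = t3 NAND p must be 1, so at least one of t3, p is 0.
Enumerating the 16 input combinations, 15 give t4 = 1 and 1 give t4 = 0.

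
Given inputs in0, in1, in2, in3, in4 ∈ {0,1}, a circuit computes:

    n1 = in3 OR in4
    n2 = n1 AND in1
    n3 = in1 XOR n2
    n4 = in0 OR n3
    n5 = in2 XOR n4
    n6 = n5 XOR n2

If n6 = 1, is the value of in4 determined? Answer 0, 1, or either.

Both values of in4 occur among assignments with n6 = 1:
  in4=0: in0=0, in1=0, in2=1, in3=0, in4=0
  in4=1: in0=0, in1=0, in2=1, in3=0, in4=1

either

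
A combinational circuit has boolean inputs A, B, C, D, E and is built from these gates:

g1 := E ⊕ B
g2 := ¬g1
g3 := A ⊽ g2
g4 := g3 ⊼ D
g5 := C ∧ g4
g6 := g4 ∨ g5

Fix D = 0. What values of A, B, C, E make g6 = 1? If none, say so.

A=0 B=0 C=1 E=1

g6 = g4 ∨ g5 must be 1, so at least one of g4, g5 is 1.
Check with D = 0 and A=0, B=0, C=1, E=1:
g1 = E ⊕ B = 1 ⊕ 0 = 1
g2 = ¬g1 = ¬1 = 0
g3 = A ⊽ g2 = 0 ⊽ 0 = 1
g4 = g3 ⊼ D = 1 ⊼ 0 = 1
g5 = C ∧ g4 = 1 ∧ 1 = 1
g6 = g4 ∨ g5 = 1 ∨ 1 = 1
So g6 = 1.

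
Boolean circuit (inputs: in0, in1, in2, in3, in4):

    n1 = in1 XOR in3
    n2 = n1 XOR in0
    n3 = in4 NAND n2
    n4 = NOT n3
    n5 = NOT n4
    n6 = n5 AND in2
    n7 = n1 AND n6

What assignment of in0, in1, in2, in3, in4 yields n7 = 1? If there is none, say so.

n7 = n1 AND n6 must be 1, so both n1 = 1 and n6 = 1.
n1 = in1 XOR in3 must be 1, so in1 and in3 differ.
n6 = n5 AND in2 must be 1, so both n5 = 1 and in2 = 1.
Check with in0=0 in1=0 in2=1 in3=1 in4=0:
n1 = in1 XOR in3 = 0 XOR 1 = 1
n2 = n1 XOR in0 = 1 XOR 0 = 1
n3 = in4 NAND n2 = 0 NAND 1 = 1
n4 = NOT n3 = NOT 1 = 0
n5 = NOT n4 = NOT 0 = 1
n6 = n5 AND in2 = 1 AND 1 = 1
n7 = n1 AND n6 = 1 AND 1 = 1
So n7 = 1 as required.

in0=0 in1=0 in2=1 in3=1 in4=0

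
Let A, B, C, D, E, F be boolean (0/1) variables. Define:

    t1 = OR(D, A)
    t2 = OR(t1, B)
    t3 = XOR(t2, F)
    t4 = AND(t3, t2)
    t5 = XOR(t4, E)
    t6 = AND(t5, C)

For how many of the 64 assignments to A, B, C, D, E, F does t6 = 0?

t6 = AND(t5, C) must be 0, so at least one of t5, C is 0.
Enumerating the 64 input combinations, 48 give t6 = 0 and 16 give t6 = 1.

48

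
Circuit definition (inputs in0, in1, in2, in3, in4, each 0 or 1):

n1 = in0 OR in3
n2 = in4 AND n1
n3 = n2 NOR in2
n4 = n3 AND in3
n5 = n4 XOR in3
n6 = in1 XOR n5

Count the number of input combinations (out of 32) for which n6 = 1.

16

n6 = in1 XOR n5 must be 1, so in1 and n5 differ.
Enumerating the 32 input combinations, 16 give n6 = 1 and 16 give n6 = 0.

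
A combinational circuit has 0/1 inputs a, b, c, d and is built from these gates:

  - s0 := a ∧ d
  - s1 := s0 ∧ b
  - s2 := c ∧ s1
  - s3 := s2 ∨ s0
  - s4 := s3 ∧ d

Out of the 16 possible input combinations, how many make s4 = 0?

s4 = s3 ∧ d must be 0, so at least one of s3, d is 0.
Enumerating the 16 input combinations, 12 give s4 = 0 and 4 give s4 = 1.

12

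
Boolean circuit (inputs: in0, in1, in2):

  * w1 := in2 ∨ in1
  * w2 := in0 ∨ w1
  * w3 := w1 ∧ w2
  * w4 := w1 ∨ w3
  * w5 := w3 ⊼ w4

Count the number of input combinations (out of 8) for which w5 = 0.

6

w5 = w3 ⊼ w4 must be 0, so both w3 = 1 and w4 = 1.
w3 = w1 ∧ w2 must be 1, so both w1 = 1 and w2 = 1.
Satisfying assignments:
  in0=0, in1=0, in2=1
  in0=0, in1=1, in2=0
  in0=0, in1=1, in2=1
  in0=1, in1=0, in2=1
  in0=1, in1=1, in2=0
  in0=1, in1=1, in2=1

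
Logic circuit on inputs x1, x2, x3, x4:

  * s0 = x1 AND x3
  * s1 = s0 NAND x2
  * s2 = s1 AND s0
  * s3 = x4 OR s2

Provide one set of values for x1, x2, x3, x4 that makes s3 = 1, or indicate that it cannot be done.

x1=1 x2=0 x3=0 x4=1

s3 = x4 OR s2 must be 1, so at least one of x4, s2 is 1.
Check with x1=1 x2=0 x3=0 x4=1:
s0 = x1 AND x3 = 1 AND 0 = 0
s1 = s0 NAND x2 = 0 NAND 0 = 1
s2 = s1 AND s0 = 1 AND 0 = 0
s3 = x4 OR s2 = 1 OR 0 = 1
So s3 = 1 as required.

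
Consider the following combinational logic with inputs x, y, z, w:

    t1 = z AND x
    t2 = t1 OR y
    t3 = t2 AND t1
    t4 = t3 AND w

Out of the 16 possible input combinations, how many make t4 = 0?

14

t4 = t3 AND w must be 0, so at least one of t3, w is 0.
Enumerating the 16 input combinations, 14 give t4 = 0 and 2 give t4 = 1.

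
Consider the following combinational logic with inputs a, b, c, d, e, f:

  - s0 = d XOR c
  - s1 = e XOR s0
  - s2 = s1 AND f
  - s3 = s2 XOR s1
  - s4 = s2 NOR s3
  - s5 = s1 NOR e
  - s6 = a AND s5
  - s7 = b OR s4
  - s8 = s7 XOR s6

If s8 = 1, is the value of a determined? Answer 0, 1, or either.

Both values of a occur among assignments with s8 = 1:
  a=0: a=0, b=0, c=0, d=0, e=0, f=0
  a=1: a=1, b=0, c=0, d=1, e=1, f=0

either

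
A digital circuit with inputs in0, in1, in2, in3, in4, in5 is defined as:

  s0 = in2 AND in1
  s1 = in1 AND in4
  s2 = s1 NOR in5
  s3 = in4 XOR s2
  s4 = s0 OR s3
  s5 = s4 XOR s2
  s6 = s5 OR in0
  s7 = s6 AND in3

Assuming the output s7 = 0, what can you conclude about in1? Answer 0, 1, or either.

either

Both values of in1 occur among assignments with s7 = 0:
  in1=0: in0=0, in1=0, in2=0, in3=0, in4=0, in5=0
  in1=1: in0=0, in1=1, in2=0, in3=0, in4=0, in5=0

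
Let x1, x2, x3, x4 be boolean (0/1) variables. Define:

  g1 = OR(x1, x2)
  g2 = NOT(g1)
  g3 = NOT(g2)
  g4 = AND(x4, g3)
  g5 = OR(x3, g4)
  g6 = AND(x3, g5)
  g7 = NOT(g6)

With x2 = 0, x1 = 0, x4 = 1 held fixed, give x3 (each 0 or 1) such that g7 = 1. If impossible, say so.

Check with x2 = 0, x1 = 0, x4 = 1 and x3=0:
g1 = OR(x1, x2) = OR(0, 0) = 0
g2 = NOT(g1) = NOT 0 = 1
g3 = NOT(g2) = NOT 1 = 0
g4 = AND(x4, g3) = AND(1, 0) = 0
g5 = OR(x3, g4) = OR(0, 0) = 0
g6 = AND(x3, g5) = AND(0, 0) = 0
g7 = NOT(g6) = NOT 0 = 1
So g7 = 1.

x3=0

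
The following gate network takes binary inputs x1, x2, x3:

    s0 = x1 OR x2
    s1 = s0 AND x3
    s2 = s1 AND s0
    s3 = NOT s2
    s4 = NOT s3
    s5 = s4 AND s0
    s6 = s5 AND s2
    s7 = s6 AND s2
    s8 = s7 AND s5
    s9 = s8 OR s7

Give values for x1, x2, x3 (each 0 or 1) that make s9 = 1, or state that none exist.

Check with x1=1, x2=0, x3=1:
s0 = x1 OR x2 = 1 OR 0 = 1
s1 = s0 AND x3 = 1 AND 1 = 1
s2 = s1 AND s0 = 1 AND 1 = 1
s3 = NOT s2 = NOT 1 = 0
s4 = NOT s3 = NOT 0 = 1
s5 = s4 AND s0 = 1 AND 1 = 1
s6 = s5 AND s2 = 1 AND 1 = 1
s7 = s6 AND s2 = 1 AND 1 = 1
s8 = s7 AND s5 = 1 AND 1 = 1
s9 = s8 OR s7 = 1 OR 1 = 1
So s9 = 1 as required.

x1=1, x2=0, x3=1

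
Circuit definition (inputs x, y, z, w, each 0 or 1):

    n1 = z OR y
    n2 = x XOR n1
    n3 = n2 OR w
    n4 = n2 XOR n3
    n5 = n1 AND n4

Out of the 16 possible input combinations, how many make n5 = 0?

n5 = n1 AND n4 must be 0, so at least one of n1, n4 is 0.
Enumerating the 16 input combinations, 13 give n5 = 0 and 3 give n5 = 1.

13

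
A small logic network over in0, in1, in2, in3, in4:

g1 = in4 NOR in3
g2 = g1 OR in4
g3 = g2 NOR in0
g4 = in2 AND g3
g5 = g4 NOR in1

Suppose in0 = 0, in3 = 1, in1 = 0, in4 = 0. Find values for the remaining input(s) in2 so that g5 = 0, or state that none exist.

g5 = g4 NOR in1 must be 0, so at least one of g4, in1 is 1.
Check with in0 = 0, in3 = 1, in1 = 0, in4 = 0 and in2=1:
g1 = in4 NOR in3 = 0 NOR 1 = 0
g2 = g1 OR in4 = 0 OR 0 = 0
g3 = g2 NOR in0 = 0 NOR 0 = 1
g4 = in2 AND g3 = 1 AND 1 = 1
g5 = g4 NOR in1 = 1 NOR 0 = 0
So g5 = 0.

in2=1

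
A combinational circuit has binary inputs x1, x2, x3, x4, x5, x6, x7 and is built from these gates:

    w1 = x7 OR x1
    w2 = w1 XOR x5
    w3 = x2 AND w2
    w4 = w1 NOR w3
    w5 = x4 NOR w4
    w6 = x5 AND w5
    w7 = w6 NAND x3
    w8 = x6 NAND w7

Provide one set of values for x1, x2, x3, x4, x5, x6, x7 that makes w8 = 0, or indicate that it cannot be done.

Check with x1=0, x2=0, x3=0, x4=1, x5=1, x6=1, x7=0:
w1 = x7 OR x1 = 0 OR 0 = 0
w2 = w1 XOR x5 = 0 XOR 1 = 1
w3 = x2 AND w2 = 0 AND 1 = 0
w4 = w1 NOR w3 = 0 NOR 0 = 1
w5 = x4 NOR w4 = 1 NOR 1 = 0
w6 = x5 AND w5 = 1 AND 0 = 0
w7 = w6 NAND x3 = 0 NAND 0 = 1
w8 = x6 NAND w7 = 1 NAND 1 = 0
So w8 = 0 as required.

x1=0, x2=0, x3=0, x4=1, x5=1, x6=1, x7=0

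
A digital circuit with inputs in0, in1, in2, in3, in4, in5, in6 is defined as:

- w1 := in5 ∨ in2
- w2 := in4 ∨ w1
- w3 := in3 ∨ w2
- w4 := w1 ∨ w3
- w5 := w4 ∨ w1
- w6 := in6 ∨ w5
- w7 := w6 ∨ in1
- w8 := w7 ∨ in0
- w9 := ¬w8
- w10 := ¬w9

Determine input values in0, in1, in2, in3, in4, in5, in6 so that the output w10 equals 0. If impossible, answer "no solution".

in0=0 in1=0 in2=0 in3=0 in4=0 in5=0 in6=0

w10 = ¬w9 must be 0, so w9 = 1.
w9 = ¬w8 must be 1, so w8 = 0.
Check with in0=0 in1=0 in2=0 in3=0 in4=0 in5=0 in6=0:
w1 = in5 ∨ in2 = 0 ∨ 0 = 0
w2 = in4 ∨ w1 = 0 ∨ 0 = 0
w3 = in3 ∨ w2 = 0 ∨ 0 = 0
w4 = w1 ∨ w3 = 0 ∨ 0 = 0
w5 = w4 ∨ w1 = 0 ∨ 0 = 0
w6 = in6 ∨ w5 = 0 ∨ 0 = 0
w7 = w6 ∨ in1 = 0 ∨ 0 = 0
w8 = w7 ∨ in0 = 0 ∨ 0 = 0
w9 = ¬w8 = ¬0 = 1
w10 = ¬w9 = ¬1 = 0
So w10 = 0 as required.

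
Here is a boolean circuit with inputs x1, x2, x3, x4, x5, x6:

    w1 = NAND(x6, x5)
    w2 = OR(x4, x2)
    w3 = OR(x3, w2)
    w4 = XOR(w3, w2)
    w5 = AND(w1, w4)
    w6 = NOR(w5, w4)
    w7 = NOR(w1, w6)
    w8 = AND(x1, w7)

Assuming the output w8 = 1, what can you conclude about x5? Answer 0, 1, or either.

w8 = AND(x1, w7) must be 1, so both x1 = 1 and w7 = 1.
Every assignment with w8 = 1 has x5 = 1; there are 1 such assignment(s).
  x1=1, x2=0, x3=1, x4=0, x5=1, x6=1

1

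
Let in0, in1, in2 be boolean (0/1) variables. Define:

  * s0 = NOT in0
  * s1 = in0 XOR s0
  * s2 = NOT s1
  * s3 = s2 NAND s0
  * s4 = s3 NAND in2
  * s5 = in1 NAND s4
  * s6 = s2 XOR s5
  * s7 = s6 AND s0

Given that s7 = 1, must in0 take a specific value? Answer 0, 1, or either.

s7 = s6 AND s0 must be 1, so both s6 = 1 and s0 = 1.
s6 = s2 XOR s5 must be 1, so s2 and s5 differ.
Every assignment with s7 = 1 has in0 = 0; there are 3 such assignment(s).
  in0=0, in1=0, in2=0
  in0=0, in1=0, in2=1
  in0=0, in1=1, in2=1

0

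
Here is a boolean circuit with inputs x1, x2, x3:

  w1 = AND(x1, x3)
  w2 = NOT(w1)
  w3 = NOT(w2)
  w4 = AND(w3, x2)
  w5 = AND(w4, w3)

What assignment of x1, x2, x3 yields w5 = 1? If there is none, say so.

x1=1 x2=1 x3=1

Check with x1=1 x2=1 x3=1:
w1 = AND(x1, x3) = AND(1, 1) = 1
w2 = NOT(w1) = NOT 1 = 0
w3 = NOT(w2) = NOT 0 = 1
w4 = AND(w3, x2) = AND(1, 1) = 1
w5 = AND(w4, w3) = AND(1, 1) = 1
So w5 = 1 as required.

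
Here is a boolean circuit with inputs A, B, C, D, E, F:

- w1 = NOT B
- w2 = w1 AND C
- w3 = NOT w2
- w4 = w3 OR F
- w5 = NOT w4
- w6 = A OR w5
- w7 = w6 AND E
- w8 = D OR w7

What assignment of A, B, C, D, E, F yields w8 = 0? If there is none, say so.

A=0, B=0, C=0, D=0, E=1, F=1

w8 = D OR w7 must be 0, so both D = 0 and w7 = 0.
Check with A=0, B=0, C=0, D=0, E=1, F=1:
w1 = NOT B = NOT 0 = 1
w2 = w1 AND C = 1 AND 0 = 0
w3 = NOT w2 = NOT 0 = 1
w4 = w3 OR F = 1 OR 1 = 1
w5 = NOT w4 = NOT 1 = 0
w6 = A OR w5 = 0 OR 0 = 0
w7 = w6 AND E = 0 AND 1 = 0
w8 = D OR w7 = 0 OR 0 = 0
So w8 = 0 as required.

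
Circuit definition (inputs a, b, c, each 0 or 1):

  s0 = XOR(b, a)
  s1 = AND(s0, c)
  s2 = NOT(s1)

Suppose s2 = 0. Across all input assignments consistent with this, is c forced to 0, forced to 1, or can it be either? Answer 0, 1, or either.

s2 = NOT(s1) must be 0, so s1 = 1.
s1 = AND(s0, c) must be 1, so both s0 = 1 and c = 1.
Every assignment with s2 = 0 has c = 1; there are 2 such assignment(s).
  a=0, b=1, c=1
  a=1, b=0, c=1

1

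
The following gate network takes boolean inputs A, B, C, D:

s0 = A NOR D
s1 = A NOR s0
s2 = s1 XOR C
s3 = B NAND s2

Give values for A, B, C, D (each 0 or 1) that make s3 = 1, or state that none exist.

s3 = B NAND s2 must be 1, so at least one of B, s2 is 0.
Check with A=1, B=0, C=0, D=1:
s0 = A NOR D = 1 NOR 1 = 0
s1 = A NOR s0 = 1 NOR 0 = 0
s2 = s1 XOR C = 0 XOR 0 = 0
s3 = B NAND s2 = 0 NAND 0 = 1
So s3 = 1 as required.

A=1, B=0, C=0, D=1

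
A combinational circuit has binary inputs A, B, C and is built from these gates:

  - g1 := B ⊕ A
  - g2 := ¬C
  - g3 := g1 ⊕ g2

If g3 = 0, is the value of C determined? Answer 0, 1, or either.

either

Both values of C occur among assignments with g3 = 0:
  C=0: A=0, B=1, C=0
  C=1: A=0, B=0, C=1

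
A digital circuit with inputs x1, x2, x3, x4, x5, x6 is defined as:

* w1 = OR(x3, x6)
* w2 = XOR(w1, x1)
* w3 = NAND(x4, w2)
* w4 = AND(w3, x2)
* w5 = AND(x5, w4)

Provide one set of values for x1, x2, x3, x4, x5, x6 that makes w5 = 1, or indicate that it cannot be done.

x1=1 x2=1 x3=1 x4=1 x5=1 x6=0

w5 = AND(x5, w4) must be 1, so both x5 = 1 and w4 = 1.
w4 = AND(w3, x2) must be 1, so both w3 = 1 and x2 = 1.
Check with x1=1 x2=1 x3=1 x4=1 x5=1 x6=0:
w1 = OR(x3, x6) = OR(1, 0) = 1
w2 = XOR(w1, x1) = XOR(1, 1) = 0
w3 = NAND(x4, w2) = NAND(1, 0) = 1
w4 = AND(w3, x2) = AND(1, 1) = 1
w5 = AND(x5, w4) = AND(1, 1) = 1
So w5 = 1 as required.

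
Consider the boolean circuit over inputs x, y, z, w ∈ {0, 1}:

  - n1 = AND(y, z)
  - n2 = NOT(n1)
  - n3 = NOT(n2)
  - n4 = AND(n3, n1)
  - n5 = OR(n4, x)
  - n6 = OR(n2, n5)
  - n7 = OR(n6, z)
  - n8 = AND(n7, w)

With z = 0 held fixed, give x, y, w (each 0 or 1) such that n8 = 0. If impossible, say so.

Check with z = 0 and x=0, y=1, w=0:
n1 = AND(y, z) = AND(1, 0) = 0
n2 = NOT(n1) = NOT 0 = 1
n3 = NOT(n2) = NOT 1 = 0
n4 = AND(n3, n1) = AND(0, 0) = 0
n5 = OR(n4, x) = OR(0, 0) = 0
n6 = OR(n2, n5) = OR(1, 0) = 1
n7 = OR(n6, z) = OR(1, 0) = 1
n8 = AND(n7, w) = AND(1, 0) = 0
So n8 = 0.

x=0, y=1, w=0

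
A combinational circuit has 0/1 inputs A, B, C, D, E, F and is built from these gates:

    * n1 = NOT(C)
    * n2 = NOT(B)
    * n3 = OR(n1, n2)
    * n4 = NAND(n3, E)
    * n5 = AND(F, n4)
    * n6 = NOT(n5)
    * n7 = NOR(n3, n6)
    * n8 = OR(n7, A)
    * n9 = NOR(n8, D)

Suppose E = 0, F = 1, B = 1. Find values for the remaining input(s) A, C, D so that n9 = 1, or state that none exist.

Check with E = 0, F = 1, B = 1 and A=0, C=0, D=0:
n1 = NOT(C) = NOT 0 = 1
n2 = NOT(B) = NOT 1 = 0
n3 = OR(n1, n2) = OR(1, 0) = 1
n4 = NAND(n3, E) = NAND(1, 0) = 1
n5 = AND(F, n4) = AND(1, 1) = 1
n6 = NOT(n5) = NOT 1 = 0
n7 = NOR(n3, n6) = NOR(1, 0) = 0
n8 = OR(n7, A) = OR(0, 0) = 0
n9 = NOR(n8, D) = NOR(0, 0) = 1
So n9 = 1.

A=0, C=0, D=0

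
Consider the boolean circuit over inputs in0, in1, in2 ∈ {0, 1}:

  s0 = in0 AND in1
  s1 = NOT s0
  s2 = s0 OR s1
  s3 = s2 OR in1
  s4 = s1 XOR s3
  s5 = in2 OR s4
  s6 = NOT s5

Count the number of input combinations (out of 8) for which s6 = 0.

5

s6 = NOT s5 must be 0, so s5 = 1.
s5 = in2 OR s4 must be 1, so at least one of in2, s4 is 1.
Enumerating the 8 input combinations, 5 give s6 = 0 and 3 give s6 = 1.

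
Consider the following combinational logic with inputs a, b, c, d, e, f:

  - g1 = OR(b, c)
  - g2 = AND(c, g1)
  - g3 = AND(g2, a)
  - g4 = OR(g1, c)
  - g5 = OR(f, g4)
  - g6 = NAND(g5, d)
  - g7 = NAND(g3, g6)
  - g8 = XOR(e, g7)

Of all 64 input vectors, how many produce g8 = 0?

g8 = XOR(e, g7) must be 0, so e and g7 are equal.
Enumerating the 64 input combinations, 32 give g8 = 0 and 32 give g8 = 1.

32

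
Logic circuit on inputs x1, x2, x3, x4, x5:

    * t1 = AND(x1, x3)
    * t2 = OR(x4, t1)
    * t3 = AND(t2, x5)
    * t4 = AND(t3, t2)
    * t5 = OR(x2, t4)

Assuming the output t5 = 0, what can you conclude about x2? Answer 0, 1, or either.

0

t5 = OR(x2, t4) must be 0, so both x2 = 0 and t4 = 0.
Every assignment with t5 = 0 has x2 = 0; there are 11 such assignment(s).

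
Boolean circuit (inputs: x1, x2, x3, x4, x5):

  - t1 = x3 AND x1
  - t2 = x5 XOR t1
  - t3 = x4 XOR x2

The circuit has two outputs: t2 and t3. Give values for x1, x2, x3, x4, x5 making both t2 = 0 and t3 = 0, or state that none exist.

Check with x1=1, x2=0, x3=1, x4=0, x5=1:
t1 = x3 AND x1 = 1 AND 1 = 1
t2 = x5 XOR t1 = 1 XOR 1 = 0
t3 = x4 XOR x2 = 0 XOR 0 = 0
So t2 = 0 and t3 = 0.

x1=1, x2=0, x3=1, x4=0, x5=1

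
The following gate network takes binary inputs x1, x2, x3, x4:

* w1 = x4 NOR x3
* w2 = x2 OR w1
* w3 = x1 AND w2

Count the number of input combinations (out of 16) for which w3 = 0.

w3 = x1 AND w2 must be 0, so at least one of x1, w2 is 0.
Enumerating the 16 input combinations, 11 give w3 = 0 and 5 give w3 = 1.

11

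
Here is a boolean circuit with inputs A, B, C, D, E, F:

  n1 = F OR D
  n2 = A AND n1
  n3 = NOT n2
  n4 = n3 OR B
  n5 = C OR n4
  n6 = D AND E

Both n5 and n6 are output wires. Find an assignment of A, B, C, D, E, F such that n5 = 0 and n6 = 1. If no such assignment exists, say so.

A=1, B=0, C=0, D=1, E=1, F=0

Check with A=1, B=0, C=0, D=1, E=1, F=0:
n1 = F OR D = 0 OR 1 = 1
n2 = A AND n1 = 1 AND 1 = 1
n3 = NOT n2 = NOT 1 = 0
n4 = n3 OR B = 0 OR 0 = 0
n5 = C OR n4 = 0 OR 0 = 0
n6 = D AND E = 1 AND 1 = 1
So n5 = 0 and n6 = 1.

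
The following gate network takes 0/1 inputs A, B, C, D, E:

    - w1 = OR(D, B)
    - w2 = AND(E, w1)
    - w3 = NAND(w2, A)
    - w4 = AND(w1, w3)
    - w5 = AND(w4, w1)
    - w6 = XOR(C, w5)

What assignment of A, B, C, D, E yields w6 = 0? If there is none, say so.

A=1 B=1 C=0 D=1 E=1

w6 = XOR(C, w5) must be 0, so C and w5 are equal.
Check with A=1 B=1 C=0 D=1 E=1:
w1 = OR(D, B) = OR(1, 1) = 1
w2 = AND(E, w1) = AND(1, 1) = 1
w3 = NAND(w2, A) = NAND(1, 1) = 0
w4 = AND(w1, w3) = AND(1, 0) = 0
w5 = AND(w4, w1) = AND(0, 1) = 0
w6 = XOR(C, w5) = XOR(0, 0) = 0
So w6 = 0 as required.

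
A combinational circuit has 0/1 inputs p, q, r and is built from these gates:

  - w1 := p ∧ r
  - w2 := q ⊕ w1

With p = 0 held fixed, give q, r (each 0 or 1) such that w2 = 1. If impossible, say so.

Check with p = 0 and q=1, r=1:
w1 = p ∧ r = 0 ∧ 1 = 0
w2 = q ⊕ w1 = 1 ⊕ 0 = 1
So w2 = 1.

q=1, r=1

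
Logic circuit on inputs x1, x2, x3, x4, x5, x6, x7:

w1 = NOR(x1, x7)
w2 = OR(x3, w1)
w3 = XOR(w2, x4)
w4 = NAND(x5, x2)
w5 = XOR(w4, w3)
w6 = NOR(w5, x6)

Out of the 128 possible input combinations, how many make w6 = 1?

32

w6 = NOR(w5, x6) must be 1, so both w5 = 0 and x6 = 0.
w5 = XOR(w4, w3) must be 0, so w4 and w3 are equal.
Enumerating the 128 input combinations, 32 give w6 = 1 and 96 give w6 = 0.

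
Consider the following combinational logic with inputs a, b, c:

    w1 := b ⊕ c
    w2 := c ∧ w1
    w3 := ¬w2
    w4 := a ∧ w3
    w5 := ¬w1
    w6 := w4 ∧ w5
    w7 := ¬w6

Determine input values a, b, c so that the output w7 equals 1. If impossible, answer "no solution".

a=1, b=0, c=1

Check with a=1, b=0, c=1:
w1 = b ⊕ c = 0 ⊕ 1 = 1
w2 = c ∧ w1 = 1 ∧ 1 = 1
w3 = ¬w2 = ¬1 = 0
w4 = a ∧ w3 = 1 ∧ 0 = 0
w5 = ¬w1 = ¬1 = 0
w6 = w4 ∧ w5 = 0 ∧ 0 = 0
w7 = ¬w6 = ¬0 = 1
So w7 = 1 as required.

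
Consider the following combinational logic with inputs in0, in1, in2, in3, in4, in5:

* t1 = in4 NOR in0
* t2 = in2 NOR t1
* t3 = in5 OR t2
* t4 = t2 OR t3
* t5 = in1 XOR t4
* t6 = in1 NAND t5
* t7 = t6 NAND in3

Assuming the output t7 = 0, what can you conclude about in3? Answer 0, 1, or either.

1

t7 = t6 NAND in3 must be 0, so both t6 = 1 and in3 = 1.
t6 = in1 NAND t5 must be 1, so at least one of in1, t5 is 0.
Every assignment with t7 = 0 has in3 = 1; there are 27 such assignment(s).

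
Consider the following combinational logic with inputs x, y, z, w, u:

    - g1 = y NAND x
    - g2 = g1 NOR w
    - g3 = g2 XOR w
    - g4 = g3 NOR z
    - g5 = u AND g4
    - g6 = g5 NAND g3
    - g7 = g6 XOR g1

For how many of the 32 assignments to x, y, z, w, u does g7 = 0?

24

g7 = g6 XOR g1 must be 0, so g6 and g1 are equal.
Enumerating the 32 input combinations, 24 give g7 = 0 and 8 give g7 = 1.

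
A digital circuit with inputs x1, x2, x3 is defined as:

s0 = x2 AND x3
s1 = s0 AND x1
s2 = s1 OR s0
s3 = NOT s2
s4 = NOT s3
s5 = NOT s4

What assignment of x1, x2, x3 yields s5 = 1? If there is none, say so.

x1=1, x2=0, x3=0

s5 = NOT s4 must be 1, so s4 = 0.
s4 = NOT s3 must be 0, so s3 = 1.
Check with x1=1, x2=0, x3=0:
s0 = x2 AND x3 = 0 AND 0 = 0
s1 = s0 AND x1 = 0 AND 1 = 0
s2 = s1 OR s0 = 0 OR 0 = 0
s3 = NOT s2 = NOT 0 = 1
s4 = NOT s3 = NOT 1 = 0
s5 = NOT s4 = NOT 0 = 1
So s5 = 1 as required.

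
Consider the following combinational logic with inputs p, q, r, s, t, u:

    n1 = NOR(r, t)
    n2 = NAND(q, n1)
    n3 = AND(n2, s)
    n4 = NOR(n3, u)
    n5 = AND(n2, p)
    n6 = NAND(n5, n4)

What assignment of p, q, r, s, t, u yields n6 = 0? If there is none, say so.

n6 = NAND(n5, n4) must be 0, so both n5 = 1 and n4 = 1.
n5 = AND(n2, p) must be 1, so both n2 = 1 and p = 1.
n4 = NOR(n3, u) must be 1, so both n3 = 0 and u = 0.
Check with p=1 q=1 r=1 s=0 t=1 u=0:
n1 = NOR(r, t) = NOR(1, 1) = 0
n2 = NAND(q, n1) = NAND(1, 0) = 1
n3 = AND(n2, s) = AND(1, 0) = 0
n4 = NOR(n3, u) = NOR(0, 0) = 1
n5 = AND(n2, p) = AND(1, 1) = 1
n6 = NAND(n5, n4) = NAND(1, 1) = 0
So n6 = 0 as required.

p=1 q=1 r=1 s=0 t=1 u=0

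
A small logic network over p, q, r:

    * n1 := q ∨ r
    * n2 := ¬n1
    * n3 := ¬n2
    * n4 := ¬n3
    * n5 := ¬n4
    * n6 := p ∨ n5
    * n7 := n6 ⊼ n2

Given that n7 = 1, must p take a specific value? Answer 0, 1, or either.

Both values of p occur among assignments with n7 = 1:
  p=0: p=0, q=0, r=0
  p=1: p=1, q=0, r=1

either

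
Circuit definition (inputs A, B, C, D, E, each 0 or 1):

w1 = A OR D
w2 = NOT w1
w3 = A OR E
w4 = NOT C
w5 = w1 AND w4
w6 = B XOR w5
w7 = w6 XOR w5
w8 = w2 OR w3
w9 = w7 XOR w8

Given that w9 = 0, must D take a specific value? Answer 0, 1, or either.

either

Both values of D occur among assignments with w9 = 0:
  D=0: A=0, B=1, C=0, D=0, E=0
  D=1: A=0, B=0, C=0, D=1, E=0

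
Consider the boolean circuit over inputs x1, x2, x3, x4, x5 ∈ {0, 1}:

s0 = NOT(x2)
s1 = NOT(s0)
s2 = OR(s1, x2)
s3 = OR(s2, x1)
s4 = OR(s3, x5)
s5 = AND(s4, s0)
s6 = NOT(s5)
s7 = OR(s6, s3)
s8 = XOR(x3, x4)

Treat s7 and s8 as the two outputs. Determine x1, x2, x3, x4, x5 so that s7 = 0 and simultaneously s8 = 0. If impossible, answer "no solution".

Check with x1=0 x2=0 x3=0 x4=0 x5=1:
s0 = NOT(x2) = NOT 0 = 1
s1 = NOT(s0) = NOT 1 = 0
s2 = OR(s1, x2) = OR(0, 0) = 0
s3 = OR(s2, x1) = OR(0, 0) = 0
s4 = OR(s3, x5) = OR(0, 1) = 1
s5 = AND(s4, s0) = AND(1, 1) = 1
s6 = NOT(s5) = NOT 1 = 0
s7 = OR(s6, s3) = OR(0, 0) = 0
s8 = XOR(x3, x4) = XOR(0, 0) = 0
So s7 = 0 and s8 = 0.

x1=0 x2=0 x3=0 x4=0 x5=1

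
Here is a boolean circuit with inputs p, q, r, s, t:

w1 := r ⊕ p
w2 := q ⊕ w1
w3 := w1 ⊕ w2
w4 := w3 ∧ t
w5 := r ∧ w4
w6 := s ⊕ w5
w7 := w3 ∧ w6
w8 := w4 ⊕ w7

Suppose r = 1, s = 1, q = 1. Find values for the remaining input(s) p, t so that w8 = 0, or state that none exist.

no solution exists

With r = 1, s = 1, q = 1 fixed, none of the 4 settings of p, t give w8 = 0.
For example, with p=1, t=0:
w1 = r ⊕ p = 1 ⊕ 1 = 0
w2 = q ⊕ w1 = 1 ⊕ 0 = 1
w3 = w1 ⊕ w2 = 0 ⊕ 1 = 1
w4 = w3 ∧ t = 1 ∧ 0 = 0
w5 = r ∧ w4 = 1 ∧ 0 = 0
w6 = s ⊕ w5 = 1 ⊕ 0 = 1
w7 = w3 ∧ w6 = 1 ∧ 1 = 1
w8 = w4 ⊕ w7 = 0 ⊕ 1 = 1
giving w8 = 1 ≠ 0.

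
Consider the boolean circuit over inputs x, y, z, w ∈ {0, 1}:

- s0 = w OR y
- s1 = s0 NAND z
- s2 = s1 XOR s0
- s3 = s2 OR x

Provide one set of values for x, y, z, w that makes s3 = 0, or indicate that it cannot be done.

Check with x=0 y=1 z=0 w=0:
s0 = w OR y = 0 OR 1 = 1
s1 = s0 NAND z = 1 NAND 0 = 1
s2 = s1 XOR s0 = 1 XOR 1 = 0
s3 = s2 OR x = 0 OR 0 = 0
So s3 = 0 as required.

x=0 y=1 z=0 w=0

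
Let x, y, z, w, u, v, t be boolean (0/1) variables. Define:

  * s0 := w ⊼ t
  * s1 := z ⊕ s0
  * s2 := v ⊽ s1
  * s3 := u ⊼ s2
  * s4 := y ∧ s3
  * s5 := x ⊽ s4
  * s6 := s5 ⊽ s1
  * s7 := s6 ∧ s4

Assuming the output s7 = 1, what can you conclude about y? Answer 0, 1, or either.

s7 = s6 ∧ s4 must be 1, so both s6 = 1 and s4 = 1.
s6 = s5 ⊽ s1 must be 1, so both s5 = 0 and s1 = 0.
s4 = y ∧ s3 must be 1, so both y = 1 and s3 = 1.
Every assignment with s7 = 1 has y = 1; there are 24 such assignment(s).

1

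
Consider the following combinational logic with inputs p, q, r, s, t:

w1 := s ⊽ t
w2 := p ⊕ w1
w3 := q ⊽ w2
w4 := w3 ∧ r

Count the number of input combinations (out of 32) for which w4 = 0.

w4 = w3 ∧ r must be 0, so at least one of w3, r is 0.
Enumerating the 32 input combinations, 28 give w4 = 0 and 4 give w4 = 1.

28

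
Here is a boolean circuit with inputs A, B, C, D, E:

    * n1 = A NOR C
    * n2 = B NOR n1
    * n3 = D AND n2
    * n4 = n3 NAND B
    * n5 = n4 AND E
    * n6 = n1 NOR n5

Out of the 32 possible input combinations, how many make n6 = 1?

n6 = n1 NOR n5 must be 1, so both n1 = 0 and n5 = 0.
Enumerating the 32 input combinations, 12 give n6 = 1 and 20 give n6 = 0.

12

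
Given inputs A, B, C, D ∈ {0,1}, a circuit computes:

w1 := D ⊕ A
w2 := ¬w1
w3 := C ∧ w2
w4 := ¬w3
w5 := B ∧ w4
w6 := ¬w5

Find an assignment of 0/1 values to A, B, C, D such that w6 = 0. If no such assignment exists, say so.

Check with A=0 B=1 C=0 D=0:
w1 = D ⊕ A = 0 ⊕ 0 = 0
w2 = ¬w1 = ¬0 = 1
w3 = C ∧ w2 = 0 ∧ 1 = 0
w4 = ¬w3 = ¬0 = 1
w5 = B ∧ w4 = 1 ∧ 1 = 1
w6 = ¬w5 = ¬1 = 0
So w6 = 0 as required.

A=0 B=1 C=0 D=0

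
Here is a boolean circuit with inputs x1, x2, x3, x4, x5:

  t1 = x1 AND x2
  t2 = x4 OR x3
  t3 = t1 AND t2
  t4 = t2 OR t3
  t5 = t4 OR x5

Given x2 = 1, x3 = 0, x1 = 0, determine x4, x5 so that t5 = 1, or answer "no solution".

Check with x2 = 1, x3 = 0, x1 = 0 and x4=0, x5=1:
t1 = x1 AND x2 = 0 AND 1 = 0
t2 = x4 OR x3 = 0 OR 0 = 0
t3 = t1 AND t2 = 0 AND 0 = 0
t4 = t2 OR t3 = 0 OR 0 = 0
t5 = t4 OR x5 = 0 OR 1 = 1
So t5 = 1.

x4=0, x5=1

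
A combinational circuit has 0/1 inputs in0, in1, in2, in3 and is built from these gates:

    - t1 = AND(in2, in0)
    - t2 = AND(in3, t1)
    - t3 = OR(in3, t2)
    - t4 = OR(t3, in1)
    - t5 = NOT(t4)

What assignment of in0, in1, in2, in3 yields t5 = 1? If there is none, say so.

in0=1, in1=0, in2=0, in3=0

t5 = NOT(t4) must be 1, so t4 = 0.
t4 = OR(t3, in1) must be 0, so both t3 = 0 and in1 = 0.
Check with in0=1, in1=0, in2=0, in3=0:
t1 = AND(in2, in0) = AND(0, 1) = 0
t2 = AND(in3, t1) = AND(0, 0) = 0
t3 = OR(in3, t2) = OR(0, 0) = 0
t4 = OR(t3, in1) = OR(0, 0) = 0
t5 = NOT(t4) = NOT 0 = 1
So t5 = 1 as required.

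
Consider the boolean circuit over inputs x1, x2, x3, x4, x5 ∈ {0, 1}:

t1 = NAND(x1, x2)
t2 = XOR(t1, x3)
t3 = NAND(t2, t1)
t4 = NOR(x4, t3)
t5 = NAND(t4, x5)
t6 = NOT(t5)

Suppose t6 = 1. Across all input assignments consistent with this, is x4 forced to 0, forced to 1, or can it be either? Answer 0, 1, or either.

0

t6 = NOT(t5) must be 1, so t5 = 0.
t5 = NAND(t4, x5) must be 0, so both t4 = 1 and x5 = 1.
Every assignment with t6 = 1 has x4 = 0; there are 3 such assignment(s).
  x1=0, x2=0, x3=0, x4=0, x5=1
  x1=0, x2=1, x3=0, x4=0, x5=1
  x1=1, x2=0, x3=0, x4=0, x5=1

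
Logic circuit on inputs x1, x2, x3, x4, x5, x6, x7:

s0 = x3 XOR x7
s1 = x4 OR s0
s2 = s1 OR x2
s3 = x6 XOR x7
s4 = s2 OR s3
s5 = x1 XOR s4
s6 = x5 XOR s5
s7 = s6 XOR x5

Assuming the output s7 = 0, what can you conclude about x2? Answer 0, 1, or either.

either

Both values of x2 occur among assignments with s7 = 0:
  x2=0: x1=0, x2=0, x3=0, x4=0, x5=0, x6=0, x7=0
  x2=1: x1=1, x2=1, x3=0, x4=0, x5=0, x6=0, x7=0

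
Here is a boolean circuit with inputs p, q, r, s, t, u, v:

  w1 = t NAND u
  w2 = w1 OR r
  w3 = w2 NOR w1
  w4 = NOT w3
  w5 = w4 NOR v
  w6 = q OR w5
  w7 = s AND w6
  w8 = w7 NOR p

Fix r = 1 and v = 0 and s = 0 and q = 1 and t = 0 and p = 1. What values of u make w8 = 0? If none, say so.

w8 = w7 NOR p must be 0, so at least one of w7, p is 1.
Check with r = 1 and v = 0 and s = 0 and q = 1 and t = 0 and p = 1 and u=0:
w1 = t NAND u = 0 NAND 0 = 1
w2 = w1 OR r = 1 OR 1 = 1
w3 = w2 NOR w1 = 1 NOR 1 = 0
w4 = NOT w3 = NOT 0 = 1
w5 = w4 NOR v = 1 NOR 0 = 0
w6 = q OR w5 = 1 OR 0 = 1
w7 = s AND w6 = 0 AND 1 = 0
w8 = w7 NOR p = 0 NOR 1 = 0
So w8 = 0.

u=0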